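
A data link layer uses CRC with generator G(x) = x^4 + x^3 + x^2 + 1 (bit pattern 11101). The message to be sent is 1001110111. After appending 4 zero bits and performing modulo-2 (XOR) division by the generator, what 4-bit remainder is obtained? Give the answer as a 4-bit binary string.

0100

Append 4 zeros: 10011101110000. Divide by 11101 (XOR where the leading bit is 1):
  pos 0: 10011 XOR 11101 = 01110
  pos 1: 11101 XOR 11101 = 00000
  pos 7: 11100 XOR 11101 = 00001
Remainder (last 4 bits) = 0100. This is the CRC / FCS.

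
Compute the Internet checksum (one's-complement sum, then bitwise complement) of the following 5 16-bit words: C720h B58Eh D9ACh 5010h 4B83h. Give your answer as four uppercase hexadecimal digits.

One's-complement addition (fold any carry out of bit 15 back into bit 0):
  0xC720 + 0xB58E = 0x17CAE → wrap carry → 0x7CAF
  0x7CAF + 0xD9AC = 0x1565B → wrap carry → 0x565C
  0x565C + 0x5010 = 0x0A66C
  0xA66C + 0x4B83 = 0x0F1EF
One's-complement sum = 0xF1EF.
Checksum = ~0xF1EF & 0xFFFF = 0x0E10.

0E10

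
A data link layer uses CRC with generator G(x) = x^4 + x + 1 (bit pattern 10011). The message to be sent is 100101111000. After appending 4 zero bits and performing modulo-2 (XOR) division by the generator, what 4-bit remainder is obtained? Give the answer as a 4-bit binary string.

Append 4 zeros: 1001011110000000. Divide by 10011 (XOR where the leading bit is 1):
  pos 0: 10010 XOR 10011 = 00001
  pos 4: 11111 XOR 10011 = 01100
  pos 5: 11000 XOR 10011 = 01011
  pos 6: 10110 XOR 10011 = 00101
  pos 8: 10100 XOR 10011 = 00111
  pos 10: 11100 XOR 10011 = 01111
  pos 11: 11110 XOR 10011 = 01101
Remainder (last 4 bits) = 1101. This is the CRC / FCS.

1101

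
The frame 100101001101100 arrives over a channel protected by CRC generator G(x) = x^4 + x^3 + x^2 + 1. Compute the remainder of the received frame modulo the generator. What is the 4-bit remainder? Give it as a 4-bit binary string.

1101

Modulo-2 division of 100101001101100 by 11101:
  pos 0: 10010 XOR 11101 = 01111
  pos 1: 11111 XOR 11101 = 00010
  pos 4: 10001 XOR 11101 = 01100
  pos 5: 11001 XOR 11101 = 00100
  pos 7: 10001 XOR 11101 = 01100
  pos 8: 11001 XOR 11101 = 00100
  pos 10: 10000 XOR 11101 = 01101
Remainder = 1101 (nonzero — an error is detected).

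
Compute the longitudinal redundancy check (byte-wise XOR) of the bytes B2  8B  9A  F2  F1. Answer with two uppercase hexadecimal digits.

A0

XOR the bytes together:
  start with 0xB2
  0xB2 ⊕ 0x8B = 0x39
  0x39 ⊕ 0x9A = 0xA3
  0xA3 ⊕ 0xF2 = 0x51
  0x51 ⊕ 0xF1 = 0xA0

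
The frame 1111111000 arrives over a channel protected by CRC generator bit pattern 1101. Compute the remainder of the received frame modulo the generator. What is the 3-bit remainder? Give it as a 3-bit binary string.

Modulo-2 division of 1111111000 by 1101:
  pos 0: 1111 XOR 1101 = 0010
  pos 2: 1011 XOR 1101 = 0110
  pos 3: 1101 XOR 1101 = 0000
Remainder = 000 (zero — the frame passes the CRC check).

000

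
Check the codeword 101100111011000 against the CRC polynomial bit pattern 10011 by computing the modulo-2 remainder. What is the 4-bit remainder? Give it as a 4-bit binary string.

0001

Modulo-2 division of 101100111011000 by 10011:
  pos 0: 10110 XOR 10011 = 00101
  pos 2: 10101 XOR 10011 = 00110
  pos 4: 11011 XOR 10011 = 01000
  pos 5: 10000 XOR 10011 = 00011
  pos 8: 11110 XOR 10011 = 01101
  pos 9: 11010 XOR 10011 = 01001
  pos 10: 10010 XOR 10011 = 00001
Remainder = 0001 (nonzero — an error is detected).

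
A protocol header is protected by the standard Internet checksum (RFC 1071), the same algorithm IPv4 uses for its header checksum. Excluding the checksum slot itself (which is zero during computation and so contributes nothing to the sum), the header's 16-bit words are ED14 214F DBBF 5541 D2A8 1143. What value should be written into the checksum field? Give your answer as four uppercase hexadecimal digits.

DCAE

One's-complement addition (fold any carry out of bit 15 back into bit 0):
  0xED14 + 0x214F = 0x10E63 → wrap carry → 0x0E64
  0x0E64 + 0xDBBF = 0x0EA23
  0xEA23 + 0x5541 = 0x13F64 → wrap carry → 0x3F65
  0x3F65 + 0xD2A8 = 0x1120D → wrap carry → 0x120E
  0x120E + 0x1143 = 0x02351
One's-complement sum = 0x2351.
Checksum = ~0x2351 & 0xFFFF = 0xDCAE.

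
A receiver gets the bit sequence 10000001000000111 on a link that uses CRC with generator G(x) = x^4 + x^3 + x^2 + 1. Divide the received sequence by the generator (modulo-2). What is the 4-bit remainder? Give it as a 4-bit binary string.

Modulo-2 division of 10000001000000111 by 11101:
  pos 0: 10000 XOR 11101 = 01101
  pos 1: 11010 XOR 11101 = 00111
  pos 3: 11101 XOR 11101 = 00000
Remainder = 0111 (nonzero — an error is detected).

0111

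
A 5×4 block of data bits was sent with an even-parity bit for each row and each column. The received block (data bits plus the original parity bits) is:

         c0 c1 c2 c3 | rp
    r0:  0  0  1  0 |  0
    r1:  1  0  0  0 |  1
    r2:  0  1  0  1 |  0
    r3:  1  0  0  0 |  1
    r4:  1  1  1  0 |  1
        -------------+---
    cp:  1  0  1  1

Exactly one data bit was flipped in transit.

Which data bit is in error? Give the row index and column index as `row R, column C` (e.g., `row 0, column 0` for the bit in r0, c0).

Recompute each row's even parity and compare to rp:
  r0: data parity 1, sent rp 0 → mismatch
  r1: data parity 1, sent rp 1 → ok
  r2: data parity 0, sent rp 0 → ok
  r3: data parity 1, sent rp 1 → ok
  r4: data parity 1, sent rp 1 → ok
Recompute each column's even parity and compare to cp:
  c0: data parity 1, sent cp 1 → ok
  c1: data parity 0, sent cp 0 → ok
  c2: data parity 0, sent cp 1 → mismatch
  c3: data parity 1, sent cp 1 → ok
Exactly one row (r0) and one column (c2) fail → the flipped bit is at their intersection.

row 0, column 2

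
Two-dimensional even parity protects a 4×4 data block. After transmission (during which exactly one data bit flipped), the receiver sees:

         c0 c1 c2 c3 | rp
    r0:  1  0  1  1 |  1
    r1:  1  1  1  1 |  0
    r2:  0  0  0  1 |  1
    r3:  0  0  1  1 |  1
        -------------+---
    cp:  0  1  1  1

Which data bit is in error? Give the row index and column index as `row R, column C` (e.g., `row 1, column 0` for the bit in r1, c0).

row 3, column 3

Recompute each row's even parity and compare to rp:
  r0: data parity 1, sent rp 1 → ok
  r1: data parity 0, sent rp 0 → ok
  r2: data parity 1, sent rp 1 → ok
  r3: data parity 0, sent rp 1 → mismatch
Recompute each column's even parity and compare to cp:
  c0: data parity 0, sent cp 0 → ok
  c1: data parity 1, sent cp 1 → ok
  c2: data parity 1, sent cp 1 → ok
  c3: data parity 0, sent cp 1 → mismatch
Exactly one row (r3) and one column (c3) fail → the flipped bit is at their intersection.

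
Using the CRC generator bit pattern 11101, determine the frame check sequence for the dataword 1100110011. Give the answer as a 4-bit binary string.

0101

Append 4 zeros: 11001100110000. Divide by 11101 (XOR where the leading bit is 1):
  pos 0: 11001 XOR 11101 = 00100
  pos 2: 10010 XOR 11101 = 01111
  pos 3: 11110 XOR 11101 = 00011
  pos 6: 11110 XOR 11101 = 00011
  pos 9: 11000 XOR 11101 = 00101
Remainder (last 4 bits) = 0101. This is the CRC / FCS.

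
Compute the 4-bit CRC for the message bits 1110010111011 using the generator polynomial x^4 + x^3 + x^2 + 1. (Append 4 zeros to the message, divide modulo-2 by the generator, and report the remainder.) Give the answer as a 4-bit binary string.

0111

Append 4 zeros: 11100101110110000. Divide by 11101 (XOR where the leading bit is 1):
  pos 0: 11100 XOR 11101 = 00001
  pos 4: 11011 XOR 11101 = 00110
  pos 6: 11010 XOR 11101 = 00111
  pos 8: 11111 XOR 11101 = 00010
  pos 11: 10000 XOR 11101 = 01101
  pos 12: 11010 XOR 11101 = 00111
Remainder (last 4 bits) = 0111. This is the CRC / FCS.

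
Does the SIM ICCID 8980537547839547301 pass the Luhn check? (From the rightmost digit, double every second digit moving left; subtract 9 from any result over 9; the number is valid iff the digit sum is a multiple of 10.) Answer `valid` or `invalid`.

valid

From the right, keep odd positions and double even positions (subtract 9 from any doubled value over 9):
  doubled (positions 2,4,...): 0 5 1 6 5 1 6 0 9 → sum 33
  kept (positions 1,3,...): 1 3 4 9 8 4 7 5 8 8 → sum 57
Total = 90.
90 mod 10 = 0, so the number is valid.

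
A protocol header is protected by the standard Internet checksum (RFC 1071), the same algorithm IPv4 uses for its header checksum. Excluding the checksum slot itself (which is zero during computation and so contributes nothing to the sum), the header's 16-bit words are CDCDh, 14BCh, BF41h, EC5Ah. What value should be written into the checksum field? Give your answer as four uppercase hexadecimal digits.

One's-complement addition (fold any carry out of bit 15 back into bit 0):
  0xCDCD + 0x14BC = 0x0E289
  0xE289 + 0xBF41 = 0x1A1CA → wrap carry → 0xA1CB
  0xA1CB + 0xEC5A = 0x18E25 → wrap carry → 0x8E26
One's-complement sum = 0x8E26.
Checksum = ~0x8E26 & 0xFFFF = 0x71D9.

71D9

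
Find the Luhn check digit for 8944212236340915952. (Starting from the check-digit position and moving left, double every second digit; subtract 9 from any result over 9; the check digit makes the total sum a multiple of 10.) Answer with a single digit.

Partial digits right→left: 2 5 9 5 1 9 0 4 3 6 3 2 2 1 2 4 4 9 8
Double every second digit counting from the check-digit position (so the 1st, 3rd, 5th, ... of the partial from the right).
  doubled (with −9 where >9): 4 9 2 0 6 6 4 4 8 7 → sum 50
  kept as-is: 5 5 9 4 6 2 1 4 9 → sum 45
Total = 50 + 45 = 95.
Check digit = (10 − (95 mod 10)) mod 10 = 5.

5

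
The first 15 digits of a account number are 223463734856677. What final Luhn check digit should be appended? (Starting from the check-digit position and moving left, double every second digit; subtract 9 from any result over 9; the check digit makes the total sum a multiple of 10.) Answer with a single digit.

2

Partial digits right→left: 7 7 6 6 5 8 4 3 7 3 6 4 3 2 2
Double every second digit counting from the check-digit position (so the 1st, 3rd, 5th, ... of the partial from the right).
  doubled (with −9 where >9): 5 3 1 8 5 3 6 4 → sum 35
  kept as-is: 7 6 8 3 3 4 2 → sum 33
Total = 35 + 33 = 68.
Check digit = (10 − (68 mod 10)) mod 10 = 2.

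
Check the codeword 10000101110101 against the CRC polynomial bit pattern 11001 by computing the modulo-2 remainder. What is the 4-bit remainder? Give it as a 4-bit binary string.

Modulo-2 division of 10000101110101 by 11001:
  pos 0: 10000 XOR 11001 = 01001
  pos 1: 10011 XOR 11001 = 01010
  pos 2: 10100 XOR 11001 = 01101
  pos 3: 11011 XOR 11001 = 00010
  pos 6: 10110 XOR 11001 = 01111
  pos 7: 11111 XOR 11001 = 00110
  pos 9: 11001 XOR 11001 = 00000
Remainder = 0000 (zero — the frame passes the CRC check).

0000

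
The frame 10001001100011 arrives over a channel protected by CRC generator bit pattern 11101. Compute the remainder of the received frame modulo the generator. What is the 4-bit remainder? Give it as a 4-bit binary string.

Modulo-2 division of 10001001100011 by 11101:
  pos 0: 10001 XOR 11101 = 01100
  pos 1: 11000 XOR 11101 = 00101
  pos 3: 10101 XOR 11101 = 01000
  pos 4: 10001 XOR 11101 = 01100
  pos 5: 11000 XOR 11101 = 00101
  pos 7: 10100 XOR 11101 = 01001
  pos 8: 10011 XOR 11101 = 01110
  pos 9: 11101 XOR 11101 = 00000
Remainder = 0000 (zero — the frame passes the CRC check).

0000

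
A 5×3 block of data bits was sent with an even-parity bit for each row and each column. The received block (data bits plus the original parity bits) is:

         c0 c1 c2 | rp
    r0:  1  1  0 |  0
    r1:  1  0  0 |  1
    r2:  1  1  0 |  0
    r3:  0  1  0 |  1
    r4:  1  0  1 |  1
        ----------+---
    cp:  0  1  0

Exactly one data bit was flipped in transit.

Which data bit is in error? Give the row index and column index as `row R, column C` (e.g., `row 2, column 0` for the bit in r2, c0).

row 4, column 2

Recompute each row's even parity and compare to rp:
  r0: data parity 0, sent rp 0 → ok
  r1: data parity 1, sent rp 1 → ok
  r2: data parity 0, sent rp 0 → ok
  r3: data parity 1, sent rp 1 → ok
  r4: data parity 0, sent rp 1 → mismatch
Recompute each column's even parity and compare to cp:
  c0: data parity 0, sent cp 0 → ok
  c1: data parity 1, sent cp 1 → ok
  c2: data parity 1, sent cp 0 → mismatch
Exactly one row (r4) and one column (c2) fail → the flipped bit is at their intersection.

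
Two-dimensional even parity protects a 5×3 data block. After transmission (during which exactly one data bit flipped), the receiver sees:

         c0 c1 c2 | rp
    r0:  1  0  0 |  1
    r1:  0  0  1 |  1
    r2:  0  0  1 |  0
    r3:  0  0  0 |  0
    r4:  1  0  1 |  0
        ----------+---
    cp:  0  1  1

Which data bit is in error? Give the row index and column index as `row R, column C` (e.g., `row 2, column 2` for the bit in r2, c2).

Recompute each row's even parity and compare to rp:
  r0: data parity 1, sent rp 1 → ok
  r1: data parity 1, sent rp 1 → ok
  r2: data parity 1, sent rp 0 → mismatch
  r3: data parity 0, sent rp 0 → ok
  r4: data parity 0, sent rp 0 → ok
Recompute each column's even parity and compare to cp:
  c0: data parity 0, sent cp 0 → ok
  c1: data parity 0, sent cp 1 → mismatch
  c2: data parity 1, sent cp 1 → ok
Exactly one row (r2) and one column (c1) fail → the flipped bit is at their intersection.

row 2, column 1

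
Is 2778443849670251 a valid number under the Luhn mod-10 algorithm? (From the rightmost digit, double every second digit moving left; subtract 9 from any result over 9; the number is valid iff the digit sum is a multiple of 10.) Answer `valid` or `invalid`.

From the right, keep odd positions and double even positions (subtract 9 from any doubled value over 9):
  doubled (positions 2,4,...): 1 0 3 8 6 8 5 4 → sum 35
  kept (positions 1,3,...): 1 2 7 9 8 4 8 7 → sum 46
Total = 81.
81 mod 10 = 1, so the number is invalid.

invalid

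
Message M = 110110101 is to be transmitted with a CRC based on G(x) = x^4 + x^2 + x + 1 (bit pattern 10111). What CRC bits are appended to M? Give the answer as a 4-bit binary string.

Append 4 zeros: 1101101010000. Divide by 10111 (XOR where the leading bit is 1):
  pos 0: 11011 XOR 10111 = 01100
  pos 1: 11000 XOR 10111 = 01111
  pos 2: 11111 XOR 10111 = 01000
  pos 3: 10000 XOR 10111 = 00111
  pos 5: 11110 XOR 10111 = 01001
  pos 6: 10010 XOR 10111 = 00101
  pos 8: 10100 XOR 10111 = 00011
Remainder (last 4 bits) = 0011. This is the CRC / FCS.

0011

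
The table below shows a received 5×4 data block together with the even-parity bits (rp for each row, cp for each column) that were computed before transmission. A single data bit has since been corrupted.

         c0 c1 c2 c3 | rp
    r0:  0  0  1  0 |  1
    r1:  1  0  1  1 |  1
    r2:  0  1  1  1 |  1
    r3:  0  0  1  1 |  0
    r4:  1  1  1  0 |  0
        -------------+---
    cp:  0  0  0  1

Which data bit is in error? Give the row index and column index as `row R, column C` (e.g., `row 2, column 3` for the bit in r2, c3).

Recompute each row's even parity and compare to rp:
  r0: data parity 1, sent rp 1 → ok
  r1: data parity 1, sent rp 1 → ok
  r2: data parity 1, sent rp 1 → ok
  r3: data parity 0, sent rp 0 → ok
  r4: data parity 1, sent rp 0 → mismatch
Recompute each column's even parity and compare to cp:
  c0: data parity 0, sent cp 0 → ok
  c1: data parity 0, sent cp 0 → ok
  c2: data parity 1, sent cp 0 → mismatch
  c3: data parity 1, sent cp 1 → ok
Exactly one row (r4) and one column (c2) fail → the flipped bit is at their intersection.

row 4, column 2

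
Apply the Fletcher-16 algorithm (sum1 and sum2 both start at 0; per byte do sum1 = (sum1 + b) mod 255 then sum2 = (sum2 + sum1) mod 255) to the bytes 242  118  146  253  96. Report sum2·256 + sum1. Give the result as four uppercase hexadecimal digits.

AC5A

Running sums (mod 255):
  after byte 0 (242): sum1=242, sum2=242
  after byte 1 (118): sum1=105, sum2=92
  after byte 2 (146): sum1=251, sum2=88
  after byte 3 (253): sum1=249, sum2=82
  after byte 4 (96): sum1=90, sum2=172
Checksum = sum2·256 + sum1 = 172·256 + 90 = 44122 = 0xAC5A.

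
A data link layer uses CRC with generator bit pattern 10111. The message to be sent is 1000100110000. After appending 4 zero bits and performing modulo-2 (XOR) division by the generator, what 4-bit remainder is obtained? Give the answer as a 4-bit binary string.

Append 4 zeros: 10001001100000000. Divide by 10111 (XOR where the leading bit is 1):
  pos 0: 10001 XOR 10111 = 00110
  pos 2: 11000 XOR 10111 = 01111
  pos 3: 11111 XOR 10111 = 01000
  pos 4: 10001 XOR 10111 = 00110
  pos 6: 11000 XOR 10111 = 01111
  pos 7: 11110 XOR 10111 = 01001
  pos 8: 10010 XOR 10111 = 00101
  pos 10: 10100 XOR 10111 = 00011
Remainder (last 4 bits) = 1100. This is the CRC / FCS.

1100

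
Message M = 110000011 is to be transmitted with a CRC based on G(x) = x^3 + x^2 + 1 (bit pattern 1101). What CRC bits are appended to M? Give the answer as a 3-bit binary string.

000

Append 3 zeros: 110000011000. Divide by 1101 (XOR where the leading bit is 1):
  pos 0: 1100 XOR 1101 = 0001
  pos 3: 1000 XOR 1101 = 0101
  pos 4: 1011 XOR 1101 = 0110
  pos 5: 1101 XOR 1101 = 0000
Remainder (last 3 bits) = 000. This is the CRC / FCS.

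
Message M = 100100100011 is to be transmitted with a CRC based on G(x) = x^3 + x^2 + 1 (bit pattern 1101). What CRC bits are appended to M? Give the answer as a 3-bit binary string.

Append 3 zeros: 100100100011000. Divide by 1101 (XOR where the leading bit is 1):
  pos 0: 1001 XOR 1101 = 0100
  pos 1: 1000 XOR 1101 = 0101
  pos 2: 1010 XOR 1101 = 0111
  pos 3: 1111 XOR 1101 = 0010
  pos 5: 1000 XOR 1101 = 0101
  pos 6: 1010 XOR 1101 = 0111
  pos 7: 1111 XOR 1101 = 0010
  pos 9: 1010 XOR 1101 = 0111
  pos 10: 1110 XOR 1101 = 0011
Remainder (last 3 bits) = 110. This is the CRC / FCS.

110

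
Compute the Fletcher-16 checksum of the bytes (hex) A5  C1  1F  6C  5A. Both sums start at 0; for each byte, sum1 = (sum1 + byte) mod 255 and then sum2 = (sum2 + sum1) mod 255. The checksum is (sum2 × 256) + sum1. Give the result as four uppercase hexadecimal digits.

Running sums (mod 255):
  after byte 0 (A5): sum1=165, sum2=165
  after byte 1 (C1): sum1=103, sum2=13
  after byte 2 (1F): sum1=134, sum2=147
  after byte 3 (6C): sum1=242, sum2=134
  after byte 4 (5A): sum1=77, sum2=211
Checksum = sum2·256 + sum1 = 211·256 + 77 = 54093 = 0xD34D.

D34D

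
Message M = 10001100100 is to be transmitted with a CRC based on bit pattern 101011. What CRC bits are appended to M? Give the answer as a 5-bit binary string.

11000

Append 5 zeros: 1000110010000000. Divide by 101011 (XOR where the leading bit is 1):
  pos 0: 100011 XOR 101011 = 001000
  pos 2: 100000 XOR 101011 = 001011
  pos 4: 101110 XOR 101011 = 000101
  pos 7: 101000 XOR 101011 = 000011
Remainder (last 5 bits) = 11000. This is the CRC / FCS.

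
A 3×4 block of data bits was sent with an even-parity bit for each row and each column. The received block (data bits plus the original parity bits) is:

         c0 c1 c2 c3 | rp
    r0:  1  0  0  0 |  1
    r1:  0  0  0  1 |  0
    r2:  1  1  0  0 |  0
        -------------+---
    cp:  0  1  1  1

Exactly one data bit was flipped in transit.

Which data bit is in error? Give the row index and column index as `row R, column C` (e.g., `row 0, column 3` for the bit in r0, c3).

row 1, column 2

Recompute each row's even parity and compare to rp:
  r0: data parity 1, sent rp 1 → ok
  r1: data parity 1, sent rp 0 → mismatch
  r2: data parity 0, sent rp 0 → ok
Recompute each column's even parity and compare to cp:
  c0: data parity 0, sent cp 0 → ok
  c1: data parity 1, sent cp 1 → ok
  c2: data parity 0, sent cp 1 → mismatch
  c3: data parity 1, sent cp 1 → ok
Exactly one row (r1) and one column (c2) fail → the flipped bit is at their intersection.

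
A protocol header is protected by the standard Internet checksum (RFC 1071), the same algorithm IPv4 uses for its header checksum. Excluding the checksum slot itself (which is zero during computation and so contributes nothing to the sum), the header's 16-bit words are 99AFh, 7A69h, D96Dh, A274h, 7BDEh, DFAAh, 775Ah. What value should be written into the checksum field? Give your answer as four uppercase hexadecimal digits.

One's-complement addition (fold any carry out of bit 15 back into bit 0):
  0x99AF + 0x7A69 = 0x11418 → wrap carry → 0x1419
  0x1419 + 0xD96D = 0x0ED86
  0xED86 + 0xA274 = 0x18FFA → wrap carry → 0x8FFB
  0x8FFB + 0x7BDE = 0x10BD9 → wrap carry → 0x0BDA
  0x0BDA + 0xDFAA = 0x0EB84
  0xEB84 + 0x775A = 0x162DE → wrap carry → 0x62DF
One's-complement sum = 0x62DF.
Checksum = ~0x62DF & 0xFFFF = 0x9D20.

9D20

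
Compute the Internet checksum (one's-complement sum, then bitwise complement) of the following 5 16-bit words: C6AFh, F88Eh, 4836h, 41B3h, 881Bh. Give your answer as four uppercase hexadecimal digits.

One's-complement addition (fold any carry out of bit 15 back into bit 0):
  0xC6AF + 0xF88E = 0x1BF3D → wrap carry → 0xBF3E
  0xBF3E + 0x4836 = 0x10774 → wrap carry → 0x0775
  0x0775 + 0x41B3 = 0x04928
  0x4928 + 0x881B = 0x0D143
One's-complement sum = 0xD143.
Checksum = ~0xD143 & 0xFFFF = 0x2EBC.

2EBC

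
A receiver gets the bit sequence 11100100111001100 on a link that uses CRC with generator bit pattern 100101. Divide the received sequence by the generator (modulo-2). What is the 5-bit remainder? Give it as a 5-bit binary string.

00001

Modulo-2 division of 11100100111001100 by 100101:
  pos 0: 111001 XOR 100101 = 011100
  pos 1: 111000 XOR 100101 = 011101
  pos 2: 111010 XOR 100101 = 011111
  pos 3: 111111 XOR 100101 = 011010
  pos 4: 110101 XOR 100101 = 010000
  pos 5: 100001 XOR 100101 = 000100
  pos 8: 100001 XOR 100101 = 000100
  pos 11: 100100 XOR 100101 = 000001
Remainder = 00001 (nonzero — an error is detected).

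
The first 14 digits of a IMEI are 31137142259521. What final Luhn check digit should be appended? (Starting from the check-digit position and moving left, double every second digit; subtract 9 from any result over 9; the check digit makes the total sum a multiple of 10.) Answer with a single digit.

4

Partial digits right→left: 1 2 5 9 5 2 2 4 1 7 3 1 1 3
Double every second digit counting from the check-digit position (so the 1st, 3rd, 5th, ... of the partial from the right).
  doubled (with −9 where >9): 2 1 1 4 2 6 2 → sum 18
  kept as-is: 2 9 2 4 7 1 3 → sum 28
Total = 18 + 28 = 46.
Check digit = (10 − (46 mod 10)) mod 10 = 4.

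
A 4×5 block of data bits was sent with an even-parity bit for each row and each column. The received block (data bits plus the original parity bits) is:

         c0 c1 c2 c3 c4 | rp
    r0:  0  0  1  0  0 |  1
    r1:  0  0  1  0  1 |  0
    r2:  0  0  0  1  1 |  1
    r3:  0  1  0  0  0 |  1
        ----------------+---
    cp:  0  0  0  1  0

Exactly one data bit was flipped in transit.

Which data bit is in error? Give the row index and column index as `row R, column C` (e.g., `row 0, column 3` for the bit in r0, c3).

Recompute each row's even parity and compare to rp:
  r0: data parity 1, sent rp 1 → ok
  r1: data parity 0, sent rp 0 → ok
  r2: data parity 0, sent rp 1 → mismatch
  r3: data parity 1, sent rp 1 → ok
Recompute each column's even parity and compare to cp:
  c0: data parity 0, sent cp 0 → ok
  c1: data parity 1, sent cp 0 → mismatch
  c2: data parity 0, sent cp 0 → ok
  c3: data parity 1, sent cp 1 → ok
  c4: data parity 0, sent cp 0 → ok
Exactly one row (r2) and one column (c1) fail → the flipped bit is at their intersection.

row 2, column 1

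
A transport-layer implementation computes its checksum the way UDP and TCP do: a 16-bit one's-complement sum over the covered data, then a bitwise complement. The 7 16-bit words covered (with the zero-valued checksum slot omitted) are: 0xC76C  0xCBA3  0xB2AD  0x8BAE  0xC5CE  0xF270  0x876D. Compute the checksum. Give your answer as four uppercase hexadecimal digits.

One's-complement addition (fold any carry out of bit 15 back into bit 0):
  0xC76C + 0xCBA3 = 0x1930F → wrap carry → 0x9310
  0x9310 + 0xB2AD = 0x145BD → wrap carry → 0x45BE
  0x45BE + 0x8BAE = 0x0D16C
  0xD16C + 0xC5CE = 0x1973A → wrap carry → 0x973B
  0x973B + 0xF270 = 0x189AB → wrap carry → 0x89AC
  0x89AC + 0x876D = 0x11119 → wrap carry → 0x111A
One's-complement sum = 0x111A.
Checksum = ~0x111A & 0xFFFF = 0xEEE5.

EEE5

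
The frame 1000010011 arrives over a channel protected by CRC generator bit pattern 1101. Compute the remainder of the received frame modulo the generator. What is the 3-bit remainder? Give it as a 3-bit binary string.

000

Modulo-2 division of 1000010011 by 1101:
  pos 0: 1000 XOR 1101 = 0101
  pos 1: 1010 XOR 1101 = 0111
  pos 2: 1111 XOR 1101 = 0010
  pos 4: 1000 XOR 1101 = 0101
  pos 5: 1011 XOR 1101 = 0110
  pos 6: 1101 XOR 1101 = 0000
Remainder = 000 (zero — the frame passes the CRC check).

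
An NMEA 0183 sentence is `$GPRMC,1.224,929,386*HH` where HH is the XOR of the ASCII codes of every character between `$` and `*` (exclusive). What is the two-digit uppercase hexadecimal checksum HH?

43

XOR the ASCII codes of the payload characters:
  'G' = 0x47 → acc = 0x47
  'P' = 0x50 → acc = 0x17
  'R' = 0x52 → acc = 0x45
  'M' = 0x4D → acc = 0x08
  'C' = 0x43 → acc = 0x4B
  ',' = 0x2C → acc = 0x67
  '1' = 0x31 → acc = 0x56
  '.' = 0x2E → acc = 0x78
  '2' = 0x32 → acc = 0x4A
  '2' = 0x32 → acc = 0x78
  '4' = 0x34 → acc = 0x4C
  ',' = 0x2C → acc = 0x60
  '9' = 0x39 → acc = 0x59
  '2' = 0x32 → acc = 0x6B
  '9' = 0x39 → acc = 0x52
  ',' = 0x2C → acc = 0x7E
  '3' = 0x33 → acc = 0x4D
  '8' = 0x38 → acc = 0x75
  '6' = 0x36 → acc = 0x43
Checksum = 0x43.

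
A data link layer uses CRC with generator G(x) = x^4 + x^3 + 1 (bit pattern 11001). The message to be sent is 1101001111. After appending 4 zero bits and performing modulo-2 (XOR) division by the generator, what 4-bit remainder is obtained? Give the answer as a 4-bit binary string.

0101

Append 4 zeros: 11010011110000. Divide by 11001 (XOR where the leading bit is 1):
  pos 0: 11010 XOR 11001 = 00011
  pos 3: 11011 XOR 11001 = 00010
  pos 6: 10110 XOR 11001 = 01111
  pos 7: 11110 XOR 11001 = 00111
  pos 9: 11100 XOR 11001 = 00101
Remainder (last 4 bits) = 0101. This is the CRC / FCS.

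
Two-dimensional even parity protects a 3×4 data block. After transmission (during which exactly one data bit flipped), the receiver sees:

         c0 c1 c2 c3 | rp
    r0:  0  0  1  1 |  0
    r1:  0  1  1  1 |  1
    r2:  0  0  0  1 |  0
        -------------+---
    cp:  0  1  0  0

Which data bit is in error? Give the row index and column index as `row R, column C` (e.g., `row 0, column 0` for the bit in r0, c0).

row 2, column 3

Recompute each row's even parity and compare to rp:
  r0: data parity 0, sent rp 0 → ok
  r1: data parity 1, sent rp 1 → ok
  r2: data parity 1, sent rp 0 → mismatch
Recompute each column's even parity and compare to cp:
  c0: data parity 0, sent cp 0 → ok
  c1: data parity 1, sent cp 1 → ok
  c2: data parity 0, sent cp 0 → ok
  c3: data parity 1, sent cp 0 → mismatch
Exactly one row (r2) and one column (c3) fail → the flipped bit is at their intersection.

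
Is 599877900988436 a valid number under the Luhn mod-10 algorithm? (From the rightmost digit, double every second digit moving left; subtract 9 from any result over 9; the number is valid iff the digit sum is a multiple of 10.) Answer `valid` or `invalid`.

invalid

From the right, keep odd positions and double even positions (subtract 9 from any doubled value over 9):
  doubled (positions 2,4,...): 6 7 9 0 5 7 9 → sum 43
  kept (positions 1,3,...): 6 4 8 0 9 7 9 5 → sum 48
Total = 91.
91 mod 10 = 1, so the number is invalid.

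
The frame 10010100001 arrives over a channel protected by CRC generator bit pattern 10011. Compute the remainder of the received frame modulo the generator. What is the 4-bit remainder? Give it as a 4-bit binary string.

1011

Modulo-2 division of 10010100001 by 10011:
  pos 0: 10010 XOR 10011 = 00001
  pos 4: 11000 XOR 10011 = 01011
  pos 5: 10110 XOR 10011 = 00101
Remainder = 1011 (nonzero — an error is detected).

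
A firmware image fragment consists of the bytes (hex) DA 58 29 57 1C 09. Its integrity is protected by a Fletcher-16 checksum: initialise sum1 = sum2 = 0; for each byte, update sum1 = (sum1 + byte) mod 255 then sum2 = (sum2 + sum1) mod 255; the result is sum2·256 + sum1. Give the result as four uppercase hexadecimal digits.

C6D8

Running sums (mod 255):
  after byte 0 (DA): sum1=218, sum2=218
  after byte 1 (58): sum1=51, sum2=14
  after byte 2 (29): sum1=92, sum2=106
  after byte 3 (57): sum1=179, sum2=30
  after byte 4 (1C): sum1=207, sum2=237
  after byte 5 (09): sum1=216, sum2=198
Checksum = sum2·256 + sum1 = 198·256 + 216 = 50904 = 0xC6D8.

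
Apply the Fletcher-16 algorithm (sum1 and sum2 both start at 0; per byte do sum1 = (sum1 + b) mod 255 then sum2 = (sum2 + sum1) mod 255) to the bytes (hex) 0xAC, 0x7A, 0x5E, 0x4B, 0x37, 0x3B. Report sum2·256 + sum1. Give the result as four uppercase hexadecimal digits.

Running sums (mod 255):
  after byte 0 (0xAC): sum1=172, sum2=172
  after byte 1 (0x7A): sum1=39, sum2=211
  after byte 2 (0x5E): sum1=133, sum2=89
  after byte 3 (0x4B): sum1=208, sum2=42
  after byte 4 (0x37): sum1=8, sum2=50
  after byte 5 (0x3B): sum1=67, sum2=117
Checksum = sum2·256 + sum1 = 117·256 + 67 = 30019 = 0x7543.

7543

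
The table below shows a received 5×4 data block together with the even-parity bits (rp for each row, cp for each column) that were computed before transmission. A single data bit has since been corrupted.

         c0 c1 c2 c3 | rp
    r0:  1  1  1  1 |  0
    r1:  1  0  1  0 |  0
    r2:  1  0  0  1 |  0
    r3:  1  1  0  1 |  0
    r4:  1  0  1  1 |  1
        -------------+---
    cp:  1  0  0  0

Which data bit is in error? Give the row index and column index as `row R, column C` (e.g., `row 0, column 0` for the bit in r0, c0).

Recompute each row's even parity and compare to rp:
  r0: data parity 0, sent rp 0 → ok
  r1: data parity 0, sent rp 0 → ok
  r2: data parity 0, sent rp 0 → ok
  r3: data parity 1, sent rp 0 → mismatch
  r4: data parity 1, sent rp 1 → ok
Recompute each column's even parity and compare to cp:
  c0: data parity 1, sent cp 1 → ok
  c1: data parity 0, sent cp 0 → ok
  c2: data parity 1, sent cp 0 → mismatch
  c3: data parity 0, sent cp 0 → ok
Exactly one row (r3) and one column (c2) fail → the flipped bit is at their intersection.

row 3, column 2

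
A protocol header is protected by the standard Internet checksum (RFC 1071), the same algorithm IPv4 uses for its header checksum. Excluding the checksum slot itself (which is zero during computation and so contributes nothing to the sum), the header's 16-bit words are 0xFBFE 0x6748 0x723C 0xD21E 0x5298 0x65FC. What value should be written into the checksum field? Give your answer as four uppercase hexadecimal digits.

9FC8

One's-complement addition (fold any carry out of bit 15 back into bit 0):
  0xFBFE + 0x6748 = 0x16346 → wrap carry → 0x6347
  0x6347 + 0x723C = 0x0D583
  0xD583 + 0xD21E = 0x1A7A1 → wrap carry → 0xA7A2
  0xA7A2 + 0x5298 = 0x0FA3A
  0xFA3A + 0x65FC = 0x16036 → wrap carry → 0x6037
One's-complement sum = 0x6037.
Checksum = ~0x6037 & 0xFFFF = 0x9FC8.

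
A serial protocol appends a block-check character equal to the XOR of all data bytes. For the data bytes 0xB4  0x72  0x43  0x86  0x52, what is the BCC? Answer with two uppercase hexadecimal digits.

51

XOR the bytes together:
  start with 0xB4
  0xB4 ⊕ 0x72 = 0xC6
  0xC6 ⊕ 0x43 = 0x85
  0x85 ⊕ 0x86 = 0x03
  0x03 ⊕ 0x52 = 0x51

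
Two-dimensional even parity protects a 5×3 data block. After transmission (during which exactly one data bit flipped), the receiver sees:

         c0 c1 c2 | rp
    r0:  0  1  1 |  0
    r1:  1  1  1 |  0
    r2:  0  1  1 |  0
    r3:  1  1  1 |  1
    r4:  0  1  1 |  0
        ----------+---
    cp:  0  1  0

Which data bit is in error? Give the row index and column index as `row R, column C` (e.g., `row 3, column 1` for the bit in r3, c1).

row 1, column 2

Recompute each row's even parity and compare to rp:
  r0: data parity 0, sent rp 0 → ok
  r1: data parity 1, sent rp 0 → mismatch
  r2: data parity 0, sent rp 0 → ok
  r3: data parity 1, sent rp 1 → ok
  r4: data parity 0, sent rp 0 → ok
Recompute each column's even parity and compare to cp:
  c0: data parity 0, sent cp 0 → ok
  c1: data parity 1, sent cp 1 → ok
  c2: data parity 1, sent cp 0 → mismatch
Exactly one row (r1) and one column (c2) fail → the flipped bit is at their intersection.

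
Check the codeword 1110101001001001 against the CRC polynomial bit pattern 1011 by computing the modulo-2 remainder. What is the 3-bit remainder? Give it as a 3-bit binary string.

011

Modulo-2 division of 1110101001001001 by 1011:
  pos 0: 1110 XOR 1011 = 0101
  pos 1: 1011 XOR 1011 = 0000
  pos 6: 1001 XOR 1011 = 0010
  pos 8: 1000 XOR 1011 = 0011
  pos 10: 1110 XOR 1011 = 0101
  pos 11: 1010 XOR 1011 = 0001
Remainder = 011 (nonzero — an error is detected).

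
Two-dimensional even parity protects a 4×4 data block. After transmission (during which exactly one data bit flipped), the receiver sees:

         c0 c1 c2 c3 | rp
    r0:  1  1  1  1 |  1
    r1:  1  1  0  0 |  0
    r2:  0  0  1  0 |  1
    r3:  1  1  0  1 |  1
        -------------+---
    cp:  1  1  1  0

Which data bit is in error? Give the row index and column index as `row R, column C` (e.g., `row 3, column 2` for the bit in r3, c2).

Recompute each row's even parity and compare to rp:
  r0: data parity 0, sent rp 1 → mismatch
  r1: data parity 0, sent rp 0 → ok
  r2: data parity 1, sent rp 1 → ok
  r3: data parity 1, sent rp 1 → ok
Recompute each column's even parity and compare to cp:
  c0: data parity 1, sent cp 1 → ok
  c1: data parity 1, sent cp 1 → ok
  c2: data parity 0, sent cp 1 → mismatch
  c3: data parity 0, sent cp 0 → ok
Exactly one row (r0) and one column (c2) fail → the flipped bit is at their intersection.

row 0, column 2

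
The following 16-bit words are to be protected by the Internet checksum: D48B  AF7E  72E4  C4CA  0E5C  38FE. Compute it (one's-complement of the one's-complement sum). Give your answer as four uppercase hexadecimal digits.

FCEB

One's-complement addition (fold any carry out of bit 15 back into bit 0):
  0xD48B + 0xAF7E = 0x18409 → wrap carry → 0x840A
  0x840A + 0x72E4 = 0x0F6EE
  0xF6EE + 0xC4CA = 0x1BBB8 → wrap carry → 0xBBB9
  0xBBB9 + 0x0E5C = 0x0CA15
  0xCA15 + 0x38FE = 0x10313 → wrap carry → 0x0314
One's-complement sum = 0x0314.
Checksum = ~0x0314 & 0xFFFF = 0xFCEB.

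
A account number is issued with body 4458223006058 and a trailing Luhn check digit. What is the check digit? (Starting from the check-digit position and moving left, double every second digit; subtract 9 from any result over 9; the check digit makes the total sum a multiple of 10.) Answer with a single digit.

Partial digits right→left: 8 5 0 6 0 0 3 2 2 8 5 4 4
Double every second digit counting from the check-digit position (so the 1st, 3rd, 5th, ... of the partial from the right).
  doubled (with −9 where >9): 7 0 0 6 4 1 8 → sum 26
  kept as-is: 5 6 0 2 8 4 → sum 25
Total = 26 + 25 = 51.
Check digit = (10 − (51 mod 10)) mod 10 = 9.

9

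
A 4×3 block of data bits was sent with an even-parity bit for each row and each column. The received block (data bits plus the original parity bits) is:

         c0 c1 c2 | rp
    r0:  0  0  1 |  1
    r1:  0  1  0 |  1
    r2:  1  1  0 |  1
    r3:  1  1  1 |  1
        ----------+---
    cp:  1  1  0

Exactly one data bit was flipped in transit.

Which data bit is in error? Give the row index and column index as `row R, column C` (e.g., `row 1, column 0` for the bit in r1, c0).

row 2, column 0

Recompute each row's even parity and compare to rp:
  r0: data parity 1, sent rp 1 → ok
  r1: data parity 1, sent rp 1 → ok
  r2: data parity 0, sent rp 1 → mismatch
  r3: data parity 1, sent rp 1 → ok
Recompute each column's even parity and compare to cp:
  c0: data parity 0, sent cp 1 → mismatch
  c1: data parity 1, sent cp 1 → ok
  c2: data parity 0, sent cp 0 → ok
Exactly one row (r2) and one column (c0) fail → the flipped bit is at their intersection.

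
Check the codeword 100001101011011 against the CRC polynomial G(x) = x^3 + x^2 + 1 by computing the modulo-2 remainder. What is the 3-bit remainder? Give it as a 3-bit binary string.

Modulo-2 division of 100001101011011 by 1101:
  pos 0: 1000 XOR 1101 = 0101
  pos 1: 1010 XOR 1101 = 0111
  pos 2: 1111 XOR 1101 = 0010
  pos 4: 1010 XOR 1101 = 0111
  pos 5: 1111 XOR 1101 = 0010
  pos 7: 1001 XOR 1101 = 0100
  pos 8: 1001 XOR 1101 = 0100
  pos 9: 1000 XOR 1101 = 0101
  pos 10: 1011 XOR 1101 = 0110
  pos 11: 1101 XOR 1101 = 0000
Remainder = 000 (zero — the frame passes the CRC check).

000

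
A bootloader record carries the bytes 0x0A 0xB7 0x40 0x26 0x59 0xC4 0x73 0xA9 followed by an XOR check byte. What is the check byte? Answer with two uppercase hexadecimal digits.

9C

XOR the bytes together:
  start with 0x0A
  0x0A ⊕ 0xB7 = 0xBD
  0xBD ⊕ 0x40 = 0xFD
  0xFD ⊕ 0x26 = 0xDB
  0xDB ⊕ 0x59 = 0x82
  0x82 ⊕ 0xC4 = 0x46
  0x46 ⊕ 0x73 = 0x35
  0x35 ⊕ 0xA9 = 0x9C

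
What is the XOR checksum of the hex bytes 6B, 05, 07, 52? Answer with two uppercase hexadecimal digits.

3B

XOR the bytes together:
  start with 0x6B
  0x6B ⊕ 0x05 = 0x6E
  0x6E ⊕ 0x07 = 0x69
  0x69 ⊕ 0x52 = 0x3B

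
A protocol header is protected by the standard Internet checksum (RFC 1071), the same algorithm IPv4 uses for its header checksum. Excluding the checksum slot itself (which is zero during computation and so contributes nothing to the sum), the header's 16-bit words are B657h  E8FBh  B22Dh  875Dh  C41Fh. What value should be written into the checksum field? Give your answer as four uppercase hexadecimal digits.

6301

One's-complement addition (fold any carry out of bit 15 back into bit 0):
  0xB657 + 0xE8FB = 0x19F52 → wrap carry → 0x9F53
  0x9F53 + 0xB22D = 0x15180 → wrap carry → 0x5181
  0x5181 + 0x875D = 0x0D8DE
  0xD8DE + 0xC41F = 0x19CFD → wrap carry → 0x9CFE
One's-complement sum = 0x9CFE.
Checksum = ~0x9CFE & 0xFFFF = 0x6301.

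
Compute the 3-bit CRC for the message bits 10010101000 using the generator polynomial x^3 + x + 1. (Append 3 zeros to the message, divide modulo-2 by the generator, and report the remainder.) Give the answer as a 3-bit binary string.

001

Append 3 zeros: 10010101000000. Divide by 1011 (XOR where the leading bit is 1):
  pos 0: 1001 XOR 1011 = 0010
  pos 2: 1001 XOR 1011 = 0010
  pos 4: 1001 XOR 1011 = 0010
  pos 6: 1000 XOR 1011 = 0011
  pos 8: 1100 XOR 1011 = 0111
  pos 9: 1110 XOR 1011 = 0101
  pos 10: 1010 XOR 1011 = 0001
Remainder (last 3 bits) = 001. This is the CRC / FCS.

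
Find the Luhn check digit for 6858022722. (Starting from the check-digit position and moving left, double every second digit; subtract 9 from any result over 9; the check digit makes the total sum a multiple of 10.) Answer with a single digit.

8

Partial digits right→left: 2 2 7 2 2 0 8 5 8 6
Double every second digit counting from the check-digit position (so the 1st, 3rd, 5th, ... of the partial from the right).
  doubled (with −9 where >9): 4 5 4 7 7 → sum 27
  kept as-is: 2 2 0 5 6 → sum 15
Total = 27 + 15 = 42.
Check digit = (10 − (42 mod 10)) mod 10 = 8.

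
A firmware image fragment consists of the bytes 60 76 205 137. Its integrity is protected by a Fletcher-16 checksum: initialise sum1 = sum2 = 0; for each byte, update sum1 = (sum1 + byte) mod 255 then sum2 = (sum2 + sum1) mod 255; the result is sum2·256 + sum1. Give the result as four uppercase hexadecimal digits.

Running sums (mod 255):
  after byte 0 (60): sum1=60, sum2=60
  after byte 1 (76): sum1=136, sum2=196
  after byte 2 (205): sum1=86, sum2=27
  after byte 3 (137): sum1=223, sum2=250
Checksum = sum2·256 + sum1 = 250·256 + 223 = 64223 = 0xFADF.

FADF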